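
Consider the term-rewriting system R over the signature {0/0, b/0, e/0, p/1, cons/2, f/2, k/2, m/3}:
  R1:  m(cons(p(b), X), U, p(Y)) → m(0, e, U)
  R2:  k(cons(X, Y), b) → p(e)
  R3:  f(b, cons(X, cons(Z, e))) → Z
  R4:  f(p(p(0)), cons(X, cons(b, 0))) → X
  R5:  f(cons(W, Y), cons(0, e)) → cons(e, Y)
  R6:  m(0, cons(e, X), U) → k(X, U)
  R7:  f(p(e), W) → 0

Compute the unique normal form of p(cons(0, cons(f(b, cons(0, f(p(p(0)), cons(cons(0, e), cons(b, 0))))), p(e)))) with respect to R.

1. p(cons(0, cons(f(b, cons(0, f(p(p(0)), cons(cons(0, e), cons(b, 0))))), p(e))))  →  p(cons(0, cons(f(b, cons(0, cons(0, e))), p(e))))   [R4 at 1.2.1.2.2]
2. p(cons(0, cons(f(b, cons(0, cons(0, e))), p(e))))  →  p(cons(0, cons(0, p(e))))   [R3 at 1.2.1]

p(cons(0, cons(0, p(e))))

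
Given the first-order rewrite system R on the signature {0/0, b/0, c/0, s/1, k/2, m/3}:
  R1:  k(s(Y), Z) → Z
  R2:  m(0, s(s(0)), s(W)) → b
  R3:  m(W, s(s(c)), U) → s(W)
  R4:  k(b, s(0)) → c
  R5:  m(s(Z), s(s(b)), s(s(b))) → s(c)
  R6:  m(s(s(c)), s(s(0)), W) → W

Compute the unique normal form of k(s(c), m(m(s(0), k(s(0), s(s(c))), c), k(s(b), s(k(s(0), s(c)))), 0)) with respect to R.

1. k(s(c), m(m(s(0), k(s(0), s(s(c))), c), k(s(b), s(k(s(0), s(c)))), 0))  →  m(m(s(0), k(s(0), s(s(c))), c), k(s(b), s(k(s(0), s(c)))), 0)   [R1 at ε]
2. m(m(s(0), k(s(0), s(s(c))), c), k(s(b), s(k(s(0), s(c)))), 0)  →  m(m(s(0), s(s(c)), c), k(s(b), s(k(s(0), s(c)))), 0)   [R1 at 1.2]
3. m(m(s(0), s(s(c)), c), k(s(b), s(k(s(0), s(c)))), 0)  →  m(s(s(0)), k(s(b), s(k(s(0), s(c)))), 0)   [R3 at 1]
4. m(s(s(0)), k(s(b), s(k(s(0), s(c)))), 0)  →  m(s(s(0)), s(k(s(0), s(c))), 0)   [R1 at 2]
5. m(s(s(0)), s(k(s(0), s(c))), 0)  →  m(s(s(0)), s(s(c)), 0)   [R1 at 2.1]
6. m(s(s(0)), s(s(c)), 0)  →  s(s(s(0)))   [R3 at ε]

s(s(s(0)))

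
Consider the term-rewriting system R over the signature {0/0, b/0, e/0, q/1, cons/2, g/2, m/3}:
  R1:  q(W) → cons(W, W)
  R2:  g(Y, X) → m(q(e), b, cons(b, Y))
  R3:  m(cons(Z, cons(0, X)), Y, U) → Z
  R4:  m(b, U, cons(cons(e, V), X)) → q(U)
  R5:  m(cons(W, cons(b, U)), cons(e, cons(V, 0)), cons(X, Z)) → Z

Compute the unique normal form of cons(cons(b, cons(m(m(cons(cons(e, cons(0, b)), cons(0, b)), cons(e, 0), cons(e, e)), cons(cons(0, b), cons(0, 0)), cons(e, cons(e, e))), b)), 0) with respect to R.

1. cons(cons(b, cons(m(m(cons(cons(e, cons(0, b)), cons(0, b)), cons(e, 0), cons(e, e)), cons(cons(0, b), cons(0, 0)), cons(e, cons(e, e))), b)), 0)  →  cons(cons(b, cons(m(cons(e, cons(0, b)), cons(cons(0, b), cons(0, 0)), cons(e, cons(e, e))), b)), 0)   [R3 at 1.2.1.1]
2. cons(cons(b, cons(m(cons(e, cons(0, b)), cons(cons(0, b), cons(0, 0)), cons(e, cons(e, e))), b)), 0)  →  cons(cons(b, cons(e, b)), 0)   [R3 at 1.2.1]

cons(cons(b, cons(e, b)), 0)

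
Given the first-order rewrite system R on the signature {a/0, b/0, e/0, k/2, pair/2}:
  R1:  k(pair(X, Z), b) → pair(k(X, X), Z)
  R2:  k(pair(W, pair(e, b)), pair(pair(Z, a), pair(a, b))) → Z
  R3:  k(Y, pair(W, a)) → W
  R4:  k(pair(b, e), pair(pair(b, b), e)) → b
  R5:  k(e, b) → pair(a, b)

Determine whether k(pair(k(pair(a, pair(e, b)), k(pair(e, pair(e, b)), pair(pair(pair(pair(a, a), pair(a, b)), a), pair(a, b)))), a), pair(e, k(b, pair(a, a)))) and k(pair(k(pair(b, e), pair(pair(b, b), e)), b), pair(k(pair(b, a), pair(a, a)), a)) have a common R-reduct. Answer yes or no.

Reduce t₁ = k(pair(k(pair(a, pair(e, b)), k(pair(e, pair(e, b)), pair(pair(pair(pair(a, a), pair(a, b)), a), pair(a, b)))), a), pair(e, k(b, pair(a, a)))):
1. k(pair(k(pair(a, pair(e, b)), k(pair(e, pair(e, b)), pair(pair(pair(pair(a, a), pair(a, b)), a), pair(a, b)))), a), pair(e, k(b, pair(a, a))))  →  k(pair(k(pair(a, pair(e, b)), pair(pair(a, a), pair(a, b))), a), pair(e, k(b, pair(a, a))))   [R2 at 1.1.2]
2. k(pair(k(pair(a, pair(e, b)), pair(pair(a, a), pair(a, b))), a), pair(e, k(b, pair(a, a))))  →  k(pair(a, a), pair(e, k(b, pair(a, a))))   [R2 at 1.1]
3. k(pair(a, a), pair(e, k(b, pair(a, a))))  →  k(pair(a, a), pair(e, a))   [R3 at 2.2]
4. k(pair(a, a), pair(e, a))  →  e   [R3 at ε]

Reduce t₂ = k(pair(k(pair(b, e), pair(pair(b, b), e)), b), pair(k(pair(b, a), pair(a, a)), a)):
1. k(pair(k(pair(b, e), pair(pair(b, b), e)), b), pair(k(pair(b, a), pair(a, a)), a))  →  k(pair(b, a), pair(a, a))   [R3 at ε]
2. k(pair(b, a), pair(a, a))  →  a   [R3 at ε]

no — NF(t₁) = e, NF(t₂) = a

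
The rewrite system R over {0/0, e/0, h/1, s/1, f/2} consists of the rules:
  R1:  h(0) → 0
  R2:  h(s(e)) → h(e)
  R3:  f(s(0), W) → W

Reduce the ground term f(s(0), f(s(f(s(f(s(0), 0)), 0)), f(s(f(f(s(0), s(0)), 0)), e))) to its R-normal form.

1. f(s(0), f(s(f(s(f(s(0), 0)), 0)), f(s(f(f(s(0), s(0)), 0)), e)))  →  f(s(f(s(f(s(0), 0)), 0)), f(s(f(f(s(0), s(0)), 0)), e))   [R3 at ε]
2. f(s(f(s(f(s(0), 0)), 0)), f(s(f(f(s(0), s(0)), 0)), e))  →  f(s(f(s(0), 0)), f(s(f(f(s(0), s(0)), 0)), e))   [R3 at 1.1.1.1]
3. f(s(f(s(0), 0)), f(s(f(f(s(0), s(0)), 0)), e))  →  f(s(0), f(s(f(f(s(0), s(0)), 0)), e))   [R3 at 1.1]
4. f(s(0), f(s(f(f(s(0), s(0)), 0)), e))  →  f(s(f(f(s(0), s(0)), 0)), e)   [R3 at ε]
5. f(s(f(f(s(0), s(0)), 0)), e)  →  f(s(f(s(0), 0)), e)   [R3 at 1.1.1]
6. f(s(f(s(0), 0)), e)  →  f(s(0), e)   [R3 at 1.1]
7. f(s(0), e)  →  e   [R3 at ε]

e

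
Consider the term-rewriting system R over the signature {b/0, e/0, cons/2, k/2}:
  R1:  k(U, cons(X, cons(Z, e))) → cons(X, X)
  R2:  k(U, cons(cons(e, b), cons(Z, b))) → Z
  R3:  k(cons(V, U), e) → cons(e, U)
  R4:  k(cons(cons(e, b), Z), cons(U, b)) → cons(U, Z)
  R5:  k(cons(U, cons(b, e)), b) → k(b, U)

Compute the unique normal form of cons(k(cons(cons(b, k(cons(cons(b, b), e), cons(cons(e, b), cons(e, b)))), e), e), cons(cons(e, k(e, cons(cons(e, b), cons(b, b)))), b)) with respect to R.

cons(cons(e, e), cons(cons(e, b), b))

1. cons(k(cons(cons(b, k(cons(cons(b, b), e), cons(cons(e, b), cons(e, b)))), e), e), cons(cons(e, k(e, cons(cons(e, b), cons(b, b)))), b))  →  cons(cons(e, e), cons(cons(e, k(e, cons(cons(e, b), cons(b, b)))), b))   [R3 at 1]
2. cons(cons(e, e), cons(cons(e, k(e, cons(cons(e, b), cons(b, b)))), b))  →  cons(cons(e, e), cons(cons(e, b), b))   [R2 at 2.1.2]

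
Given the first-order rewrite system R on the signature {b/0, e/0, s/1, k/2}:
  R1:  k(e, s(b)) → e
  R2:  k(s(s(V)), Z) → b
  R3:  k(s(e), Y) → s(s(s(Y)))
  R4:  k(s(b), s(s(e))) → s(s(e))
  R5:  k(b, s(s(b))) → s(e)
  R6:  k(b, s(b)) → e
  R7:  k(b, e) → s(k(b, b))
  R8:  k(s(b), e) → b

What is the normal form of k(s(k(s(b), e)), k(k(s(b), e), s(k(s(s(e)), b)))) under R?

b

1. k(s(k(s(b), e)), k(k(s(b), e), s(k(s(s(e)), b))))  →  k(s(b), k(k(s(b), e), s(k(s(s(e)), b))))   [R8 at 1.1]
2. k(s(b), k(k(s(b), e), s(k(s(s(e)), b))))  →  k(s(b), k(b, s(k(s(s(e)), b))))   [R8 at 2.1]
3. k(s(b), k(b, s(k(s(s(e)), b))))  →  k(s(b), k(b, s(b)))   [R2 at 2.2.1]
4. k(s(b), k(b, s(b)))  →  k(s(b), e)   [R6 at 2]
5. k(s(b), e)  →  b   [R8 at ε]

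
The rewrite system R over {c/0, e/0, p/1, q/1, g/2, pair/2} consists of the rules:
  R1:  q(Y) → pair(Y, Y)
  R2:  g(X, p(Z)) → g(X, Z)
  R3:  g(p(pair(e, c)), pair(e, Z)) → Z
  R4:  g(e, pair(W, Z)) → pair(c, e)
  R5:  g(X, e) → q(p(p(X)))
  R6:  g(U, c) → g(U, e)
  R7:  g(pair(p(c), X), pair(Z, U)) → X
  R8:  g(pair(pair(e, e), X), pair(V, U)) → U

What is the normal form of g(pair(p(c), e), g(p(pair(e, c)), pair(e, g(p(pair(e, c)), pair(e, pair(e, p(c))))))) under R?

1. g(pair(p(c), e), g(p(pair(e, c)), pair(e, g(p(pair(e, c)), pair(e, pair(e, p(c)))))))  →  g(pair(p(c), e), g(p(pair(e, c)), pair(e, pair(e, p(c)))))   [R3 at 2]
2. g(pair(p(c), e), g(p(pair(e, c)), pair(e, pair(e, p(c)))))  →  g(pair(p(c), e), pair(e, p(c)))   [R3 at 2]
3. g(pair(p(c), e), pair(e, p(c)))  →  e   [R7 at ε]

e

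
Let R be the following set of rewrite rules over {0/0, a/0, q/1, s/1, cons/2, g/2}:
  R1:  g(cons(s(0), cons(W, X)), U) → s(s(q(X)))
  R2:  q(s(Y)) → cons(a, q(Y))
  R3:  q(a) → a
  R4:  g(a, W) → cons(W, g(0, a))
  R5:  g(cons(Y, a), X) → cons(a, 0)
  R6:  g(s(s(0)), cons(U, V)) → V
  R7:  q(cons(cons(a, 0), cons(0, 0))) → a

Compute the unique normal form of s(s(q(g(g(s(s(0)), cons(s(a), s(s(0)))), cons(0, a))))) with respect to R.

s(s(a))

1. s(s(q(g(g(s(s(0)), cons(s(a), s(s(0)))), cons(0, a)))))  →  s(s(q(g(s(s(0)), cons(0, a)))))   [R6 at 1.1.1.1]
2. s(s(q(g(s(s(0)), cons(0, a)))))  →  s(s(q(a)))   [R6 at 1.1.1]
3. s(s(q(a)))  →  s(s(a))   [R3 at 1.1]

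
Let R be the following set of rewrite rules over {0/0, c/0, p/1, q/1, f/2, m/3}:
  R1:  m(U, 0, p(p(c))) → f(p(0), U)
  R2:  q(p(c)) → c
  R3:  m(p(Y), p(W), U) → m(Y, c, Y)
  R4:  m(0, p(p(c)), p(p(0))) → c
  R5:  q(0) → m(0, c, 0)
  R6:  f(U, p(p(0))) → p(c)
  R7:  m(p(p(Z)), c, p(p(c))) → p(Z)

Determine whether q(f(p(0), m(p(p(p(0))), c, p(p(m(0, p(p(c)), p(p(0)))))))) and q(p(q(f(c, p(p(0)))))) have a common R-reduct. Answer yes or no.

Reduce t₁ = q(f(p(0), m(p(p(p(0))), c, p(p(m(0, p(p(c)), p(p(0)))))))):
1. q(f(p(0), m(p(p(p(0))), c, p(p(m(0, p(p(c)), p(p(0))))))))  →  q(f(p(0), m(p(p(p(0))), c, p(p(c)))))   [R4 at 1.2.3.1.1]
2. q(f(p(0), m(p(p(p(0))), c, p(p(c)))))  →  q(f(p(0), p(p(0))))   [R7 at 1.2]
3. q(f(p(0), p(p(0))))  →  q(p(c))   [R6 at 1]
4. q(p(c))  →  c   [R2 at ε]

Reduce t₂ = q(p(q(f(c, p(p(0)))))):
1. q(p(q(f(c, p(p(0))))))  →  q(p(q(p(c))))   [R6 at 1.1.1]
2. q(p(q(p(c))))  →  q(p(c))   [R2 at 1.1]
3. q(p(c))  →  c   [R2 at ε]

yes — NF(t₁) = c, NF(t₂) = c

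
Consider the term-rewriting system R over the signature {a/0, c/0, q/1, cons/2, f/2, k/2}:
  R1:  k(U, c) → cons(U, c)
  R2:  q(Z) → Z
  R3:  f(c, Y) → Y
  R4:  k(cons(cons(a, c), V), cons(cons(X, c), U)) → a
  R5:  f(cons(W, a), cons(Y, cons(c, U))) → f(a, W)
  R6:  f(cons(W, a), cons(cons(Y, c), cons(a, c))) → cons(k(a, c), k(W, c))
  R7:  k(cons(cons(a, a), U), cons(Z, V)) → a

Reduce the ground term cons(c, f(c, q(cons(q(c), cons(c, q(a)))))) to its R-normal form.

cons(c, cons(c, cons(c, a)))

1. cons(c, f(c, q(cons(q(c), cons(c, q(a))))))  →  cons(c, q(cons(q(c), cons(c, q(a)))))   [R3 at 2]
2. cons(c, q(cons(q(c), cons(c, q(a)))))  →  cons(c, cons(q(c), cons(c, q(a))))   [R2 at 2]
3. cons(c, cons(q(c), cons(c, q(a))))  →  cons(c, cons(c, cons(c, q(a))))   [R2 at 2.1]
4. cons(c, cons(c, cons(c, q(a))))  →  cons(c, cons(c, cons(c, a)))   [R2 at 2.2.2]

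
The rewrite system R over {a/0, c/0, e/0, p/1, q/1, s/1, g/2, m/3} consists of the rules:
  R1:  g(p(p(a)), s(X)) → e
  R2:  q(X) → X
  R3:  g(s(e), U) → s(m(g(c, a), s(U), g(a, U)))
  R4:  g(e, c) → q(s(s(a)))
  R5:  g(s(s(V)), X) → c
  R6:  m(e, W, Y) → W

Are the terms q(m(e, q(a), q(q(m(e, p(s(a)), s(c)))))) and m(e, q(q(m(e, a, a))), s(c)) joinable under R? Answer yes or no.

yes — NF(t₁) = a, NF(t₂) = a

Reduce t₁ = q(m(e, q(a), q(q(m(e, p(s(a)), s(c)))))):
1. q(m(e, q(a), q(q(m(e, p(s(a)), s(c))))))  →  m(e, q(a), q(q(m(e, p(s(a)), s(c)))))   [R2 at ε]
2. m(e, q(a), q(q(m(e, p(s(a)), s(c)))))  →  q(a)   [R6 at ε]
3. q(a)  →  a   [R2 at ε]

Reduce t₂ = m(e, q(q(m(e, a, a))), s(c)):
1. m(e, q(q(m(e, a, a))), s(c))  →  q(q(m(e, a, a)))   [R6 at ε]
2. q(q(m(e, a, a)))  →  q(m(e, a, a))   [R2 at ε]
3. q(m(e, a, a))  →  m(e, a, a)   [R2 at ε]
4. m(e, a, a)  →  a   [R6 at ε]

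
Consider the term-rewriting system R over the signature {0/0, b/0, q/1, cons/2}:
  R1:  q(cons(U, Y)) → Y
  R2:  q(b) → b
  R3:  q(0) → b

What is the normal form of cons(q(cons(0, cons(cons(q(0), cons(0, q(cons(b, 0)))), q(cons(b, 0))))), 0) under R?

cons(cons(cons(b, cons(0, 0)), 0), 0)

1. cons(q(cons(0, cons(cons(q(0), cons(0, q(cons(b, 0)))), q(cons(b, 0))))), 0)  →  cons(cons(cons(q(0), cons(0, q(cons(b, 0)))), q(cons(b, 0))), 0)   [R1 at 1]
2. cons(cons(cons(q(0), cons(0, q(cons(b, 0)))), q(cons(b, 0))), 0)  →  cons(cons(cons(b, cons(0, q(cons(b, 0)))), q(cons(b, 0))), 0)   [R3 at 1.1.1]
3. cons(cons(cons(b, cons(0, q(cons(b, 0)))), q(cons(b, 0))), 0)  →  cons(cons(cons(b, cons(0, 0)), q(cons(b, 0))), 0)   [R1 at 1.1.2.2]
4. cons(cons(cons(b, cons(0, 0)), q(cons(b, 0))), 0)  →  cons(cons(cons(b, cons(0, 0)), 0), 0)   [R1 at 1.2]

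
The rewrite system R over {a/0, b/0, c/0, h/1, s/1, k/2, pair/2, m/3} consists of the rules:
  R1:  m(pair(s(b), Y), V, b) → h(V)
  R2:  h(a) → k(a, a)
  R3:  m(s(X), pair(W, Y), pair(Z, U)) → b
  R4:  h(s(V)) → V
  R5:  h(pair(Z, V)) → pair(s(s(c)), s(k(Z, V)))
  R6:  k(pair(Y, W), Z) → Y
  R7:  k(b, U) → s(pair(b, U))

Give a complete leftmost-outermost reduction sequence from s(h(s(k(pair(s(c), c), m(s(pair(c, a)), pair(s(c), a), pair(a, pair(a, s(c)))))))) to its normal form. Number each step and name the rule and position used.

s(s(c))

1. s(h(s(k(pair(s(c), c), m(s(pair(c, a)), pair(s(c), a), pair(a, pair(a, s(c))))))))  →  s(k(pair(s(c), c), m(s(pair(c, a)), pair(s(c), a), pair(a, pair(a, s(c))))))   [R4 at 1]
2. s(k(pair(s(c), c), m(s(pair(c, a)), pair(s(c), a), pair(a, pair(a, s(c))))))  →  s(s(c))   [R6 at 1]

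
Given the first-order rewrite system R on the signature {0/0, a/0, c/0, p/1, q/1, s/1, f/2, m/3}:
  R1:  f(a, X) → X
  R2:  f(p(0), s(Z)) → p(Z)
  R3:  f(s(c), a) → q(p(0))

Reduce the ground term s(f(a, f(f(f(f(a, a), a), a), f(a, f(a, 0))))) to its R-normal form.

s(0)

1. s(f(a, f(f(f(f(a, a), a), a), f(a, f(a, 0)))))  →  s(f(f(f(f(a, a), a), a), f(a, f(a, 0))))   [R1 at 1]
2. s(f(f(f(f(a, a), a), a), f(a, f(a, 0))))  →  s(f(f(f(a, a), a), f(a, f(a, 0))))   [R1 at 1.1.1.1]
3. s(f(f(f(a, a), a), f(a, f(a, 0))))  →  s(f(f(a, a), f(a, f(a, 0))))   [R1 at 1.1.1]
4. s(f(f(a, a), f(a, f(a, 0))))  →  s(f(a, f(a, f(a, 0))))   [R1 at 1.1]
5. s(f(a, f(a, f(a, 0))))  →  s(f(a, f(a, 0)))   [R1 at 1]
6. s(f(a, f(a, 0)))  →  s(f(a, 0))   [R1 at 1]
7. s(f(a, 0))  →  s(0)   [R1 at 1]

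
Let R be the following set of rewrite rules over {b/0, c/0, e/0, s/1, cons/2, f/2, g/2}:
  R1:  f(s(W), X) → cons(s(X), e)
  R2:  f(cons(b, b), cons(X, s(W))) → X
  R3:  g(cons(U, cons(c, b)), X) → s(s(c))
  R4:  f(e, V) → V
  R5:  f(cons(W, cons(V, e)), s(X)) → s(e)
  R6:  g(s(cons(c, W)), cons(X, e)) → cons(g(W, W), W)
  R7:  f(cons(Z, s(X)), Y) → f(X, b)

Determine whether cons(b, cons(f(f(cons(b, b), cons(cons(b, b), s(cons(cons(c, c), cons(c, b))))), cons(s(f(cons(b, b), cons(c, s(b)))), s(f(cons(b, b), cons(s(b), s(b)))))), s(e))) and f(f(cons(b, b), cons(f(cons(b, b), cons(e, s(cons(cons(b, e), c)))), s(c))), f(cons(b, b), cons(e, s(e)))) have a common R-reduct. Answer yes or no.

no — NF(t₁) = cons(b, cons(s(c), s(e))), NF(t₂) = e

Reduce t₁ = cons(b, cons(f(f(cons(b, b), cons(cons(b, b), s(cons(cons(c, c), cons(c, b))))), cons(s(f(cons(b, b), cons(c, s(b)))), s(f(cons(b, b), cons(s(b), s(b)))))), s(e))):
1. cons(b, cons(f(f(cons(b, b), cons(cons(b, b), s(cons(cons(c, c), cons(c, b))))), cons(s(f(cons(b, b), cons(c, s(b)))), s(f(cons(b, b), cons(s(b), s(b)))))), s(e)))  →  cons(b, cons(f(cons(b, b), cons(s(f(cons(b, b), cons(c, s(b)))), s(f(cons(b, b), cons(s(b), s(b)))))), s(e)))   [R2 at 2.1.1]
2. cons(b, cons(f(cons(b, b), cons(s(f(cons(b, b), cons(c, s(b)))), s(f(cons(b, b), cons(s(b), s(b)))))), s(e)))  →  cons(b, cons(s(f(cons(b, b), cons(c, s(b)))), s(e)))   [R2 at 2.1]
3. cons(b, cons(s(f(cons(b, b), cons(c, s(b)))), s(e)))  →  cons(b, cons(s(c), s(e)))   [R2 at 2.1.1]

Reduce t₂ = f(f(cons(b, b), cons(f(cons(b, b), cons(e, s(cons(cons(b, e), c)))), s(c))), f(cons(b, b), cons(e, s(e)))):
1. f(f(cons(b, b), cons(f(cons(b, b), cons(e, s(cons(cons(b, e), c)))), s(c))), f(cons(b, b), cons(e, s(e))))  →  f(f(cons(b, b), cons(e, s(cons(cons(b, e), c)))), f(cons(b, b), cons(e, s(e))))   [R2 at 1]
2. f(f(cons(b, b), cons(e, s(cons(cons(b, e), c)))), f(cons(b, b), cons(e, s(e))))  →  f(e, f(cons(b, b), cons(e, s(e))))   [R2 at 1]
3. f(e, f(cons(b, b), cons(e, s(e))))  →  f(cons(b, b), cons(e, s(e)))   [R4 at ε]
4. f(cons(b, b), cons(e, s(e)))  →  e   [R2 at ε]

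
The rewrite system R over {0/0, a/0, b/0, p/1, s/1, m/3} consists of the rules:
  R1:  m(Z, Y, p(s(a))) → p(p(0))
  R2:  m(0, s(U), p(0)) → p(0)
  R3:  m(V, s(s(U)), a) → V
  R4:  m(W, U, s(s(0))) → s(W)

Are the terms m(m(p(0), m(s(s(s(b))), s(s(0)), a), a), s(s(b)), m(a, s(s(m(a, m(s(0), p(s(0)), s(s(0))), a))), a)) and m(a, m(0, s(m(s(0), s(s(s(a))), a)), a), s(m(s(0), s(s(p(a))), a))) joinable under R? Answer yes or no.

Reduce t₁ = m(m(p(0), m(s(s(s(b))), s(s(0)), a), a), s(s(b)), m(a, s(s(m(a, m(s(0), p(s(0)), s(s(0))), a))), a)):
1. m(m(p(0), m(s(s(s(b))), s(s(0)), a), a), s(s(b)), m(a, s(s(m(a, m(s(0), p(s(0)), s(s(0))), a))), a))  →  m(m(p(0), s(s(s(b))), a), s(s(b)), m(a, s(s(m(a, m(s(0), p(s(0)), s(s(0))), a))), a))   [R3 at 1.2]
2. m(m(p(0), s(s(s(b))), a), s(s(b)), m(a, s(s(m(a, m(s(0), p(s(0)), s(s(0))), a))), a))  →  m(p(0), s(s(b)), m(a, s(s(m(a, m(s(0), p(s(0)), s(s(0))), a))), a))   [R3 at 1]
3. m(p(0), s(s(b)), m(a, s(s(m(a, m(s(0), p(s(0)), s(s(0))), a))), a))  →  m(p(0), s(s(b)), a)   [R3 at 3]
4. m(p(0), s(s(b)), a)  →  p(0)   [R3 at ε]

Reduce t₂ = m(a, m(0, s(m(s(0), s(s(s(a))), a)), a), s(m(s(0), s(s(p(a))), a))):
1. m(a, m(0, s(m(s(0), s(s(s(a))), a)), a), s(m(s(0), s(s(p(a))), a)))  →  m(a, m(0, s(s(0)), a), s(m(s(0), s(s(p(a))), a)))   [R3 at 2.2.1]
2. m(a, m(0, s(s(0)), a), s(m(s(0), s(s(p(a))), a)))  →  m(a, 0, s(m(s(0), s(s(p(a))), a)))   [R3 at 2]
3. m(a, 0, s(m(s(0), s(s(p(a))), a)))  →  m(a, 0, s(s(0)))   [R3 at 3.1]
4. m(a, 0, s(s(0)))  →  s(a)   [R4 at ε]

no — NF(t₁) = p(0), NF(t₂) = s(a)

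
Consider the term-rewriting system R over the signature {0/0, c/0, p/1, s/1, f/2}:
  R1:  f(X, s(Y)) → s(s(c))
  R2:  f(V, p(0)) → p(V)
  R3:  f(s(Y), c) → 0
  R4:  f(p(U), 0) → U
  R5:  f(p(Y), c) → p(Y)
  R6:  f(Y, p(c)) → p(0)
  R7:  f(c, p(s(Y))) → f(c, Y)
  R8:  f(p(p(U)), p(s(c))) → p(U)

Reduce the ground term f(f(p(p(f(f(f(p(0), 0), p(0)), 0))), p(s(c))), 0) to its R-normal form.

0

1. f(f(p(p(f(f(f(p(0), 0), p(0)), 0))), p(s(c))), 0)  →  f(p(f(f(f(p(0), 0), p(0)), 0)), 0)   [R8 at 1]
2. f(p(f(f(f(p(0), 0), p(0)), 0)), 0)  →  f(f(f(p(0), 0), p(0)), 0)   [R4 at ε]
3. f(f(f(p(0), 0), p(0)), 0)  →  f(p(f(p(0), 0)), 0)   [R2 at 1]
4. f(p(f(p(0), 0)), 0)  →  f(p(0), 0)   [R4 at ε]
5. f(p(0), 0)  →  0   [R4 at ε]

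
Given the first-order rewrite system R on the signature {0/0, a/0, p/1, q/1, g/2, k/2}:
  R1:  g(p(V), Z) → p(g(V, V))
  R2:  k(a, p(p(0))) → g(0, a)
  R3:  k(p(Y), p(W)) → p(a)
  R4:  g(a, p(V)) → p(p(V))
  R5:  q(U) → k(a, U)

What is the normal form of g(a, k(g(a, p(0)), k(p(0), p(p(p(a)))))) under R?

1. g(a, k(g(a, p(0)), k(p(0), p(p(p(a))))))  →  g(a, k(p(p(0)), k(p(0), p(p(p(a))))))   [R4 at 2.1]
2. g(a, k(p(p(0)), k(p(0), p(p(p(a))))))  →  g(a, k(p(p(0)), p(a)))   [R3 at 2.2]
3. g(a, k(p(p(0)), p(a)))  →  g(a, p(a))   [R3 at 2]
4. g(a, p(a))  →  p(p(a))   [R4 at ε]

p(p(a))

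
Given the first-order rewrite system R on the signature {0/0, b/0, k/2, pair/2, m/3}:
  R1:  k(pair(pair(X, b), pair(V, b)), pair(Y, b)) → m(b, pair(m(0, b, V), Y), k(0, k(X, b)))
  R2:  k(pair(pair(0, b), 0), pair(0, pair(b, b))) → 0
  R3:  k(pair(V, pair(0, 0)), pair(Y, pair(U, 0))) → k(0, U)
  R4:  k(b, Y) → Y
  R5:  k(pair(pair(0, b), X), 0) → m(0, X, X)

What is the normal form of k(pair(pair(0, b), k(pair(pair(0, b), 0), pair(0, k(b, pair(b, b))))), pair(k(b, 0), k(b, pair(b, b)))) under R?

0

1. k(pair(pair(0, b), k(pair(pair(0, b), 0), pair(0, k(b, pair(b, b))))), pair(k(b, 0), k(b, pair(b, b))))  →  k(pair(pair(0, b), k(pair(pair(0, b), 0), pair(0, pair(b, b)))), pair(k(b, 0), k(b, pair(b, b))))   [R4 at 1.2.2.2]
2. k(pair(pair(0, b), k(pair(pair(0, b), 0), pair(0, pair(b, b)))), pair(k(b, 0), k(b, pair(b, b))))  →  k(pair(pair(0, b), 0), pair(k(b, 0), k(b, pair(b, b))))   [R2 at 1.2]
3. k(pair(pair(0, b), 0), pair(k(b, 0), k(b, pair(b, b))))  →  k(pair(pair(0, b), 0), pair(0, k(b, pair(b, b))))   [R4 at 2.1]
4. k(pair(pair(0, b), 0), pair(0, k(b, pair(b, b))))  →  k(pair(pair(0, b), 0), pair(0, pair(b, b)))   [R4 at 2.2]
5. k(pair(pair(0, b), 0), pair(0, pair(b, b)))  →  0   [R2 at ε]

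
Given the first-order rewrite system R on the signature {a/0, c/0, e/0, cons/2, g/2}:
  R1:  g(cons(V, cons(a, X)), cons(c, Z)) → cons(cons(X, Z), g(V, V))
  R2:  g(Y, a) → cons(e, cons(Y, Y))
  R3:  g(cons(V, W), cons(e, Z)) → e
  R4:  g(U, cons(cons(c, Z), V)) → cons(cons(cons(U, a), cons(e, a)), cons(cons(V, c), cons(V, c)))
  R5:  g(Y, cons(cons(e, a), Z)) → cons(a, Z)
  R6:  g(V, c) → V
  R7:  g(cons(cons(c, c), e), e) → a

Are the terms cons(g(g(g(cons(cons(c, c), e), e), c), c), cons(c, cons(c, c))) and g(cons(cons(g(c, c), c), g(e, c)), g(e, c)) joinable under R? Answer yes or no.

Reduce t₁ = cons(g(g(g(cons(cons(c, c), e), e), c), c), cons(c, cons(c, c))):
1. cons(g(g(g(cons(cons(c, c), e), e), c), c), cons(c, cons(c, c)))  →  cons(g(g(cons(cons(c, c), e), e), c), cons(c, cons(c, c)))   [R6 at 1]
2. cons(g(g(cons(cons(c, c), e), e), c), cons(c, cons(c, c)))  →  cons(g(cons(cons(c, c), e), e), cons(c, cons(c, c)))   [R6 at 1]
3. cons(g(cons(cons(c, c), e), e), cons(c, cons(c, c)))  →  cons(a, cons(c, cons(c, c)))   [R7 at 1]

Reduce t₂ = g(cons(cons(g(c, c), c), g(e, c)), g(e, c)):
1. g(cons(cons(g(c, c), c), g(e, c)), g(e, c))  →  g(cons(cons(c, c), g(e, c)), g(e, c))   [R6 at 1.1.1]
2. g(cons(cons(c, c), g(e, c)), g(e, c))  →  g(cons(cons(c, c), e), g(e, c))   [R6 at 1.2]
3. g(cons(cons(c, c), e), g(e, c))  →  g(cons(cons(c, c), e), e)   [R6 at 2]
4. g(cons(cons(c, c), e), e)  →  a   [R7 at ε]

no — NF(t₁) = cons(a, cons(c, cons(c, c))), NF(t₂) = a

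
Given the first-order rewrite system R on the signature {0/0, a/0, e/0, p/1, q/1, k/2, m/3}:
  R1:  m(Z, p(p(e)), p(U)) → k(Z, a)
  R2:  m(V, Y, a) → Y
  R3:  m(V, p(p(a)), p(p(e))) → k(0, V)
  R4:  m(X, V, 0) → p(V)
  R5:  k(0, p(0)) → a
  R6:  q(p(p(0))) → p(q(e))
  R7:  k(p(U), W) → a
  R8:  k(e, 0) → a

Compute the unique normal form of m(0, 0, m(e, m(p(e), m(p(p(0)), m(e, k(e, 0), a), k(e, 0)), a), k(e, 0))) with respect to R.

0

1. m(0, 0, m(e, m(p(e), m(p(p(0)), m(e, k(e, 0), a), k(e, 0)), a), k(e, 0)))  →  m(0, 0, m(e, m(p(p(0)), m(e, k(e, 0), a), k(e, 0)), k(e, 0)))   [R2 at 3.2]
2. m(0, 0, m(e, m(p(p(0)), m(e, k(e, 0), a), k(e, 0)), k(e, 0)))  →  m(0, 0, m(e, m(p(p(0)), k(e, 0), k(e, 0)), k(e, 0)))   [R2 at 3.2.2]
3. m(0, 0, m(e, m(p(p(0)), k(e, 0), k(e, 0)), k(e, 0)))  →  m(0, 0, m(e, m(p(p(0)), a, k(e, 0)), k(e, 0)))   [R8 at 3.2.2]
4. m(0, 0, m(e, m(p(p(0)), a, k(e, 0)), k(e, 0)))  →  m(0, 0, m(e, m(p(p(0)), a, a), k(e, 0)))   [R8 at 3.2.3]
5. m(0, 0, m(e, m(p(p(0)), a, a), k(e, 0)))  →  m(0, 0, m(e, a, k(e, 0)))   [R2 at 3.2]
6. m(0, 0, m(e, a, k(e, 0)))  →  m(0, 0, m(e, a, a))   [R8 at 3.3]
7. m(0, 0, m(e, a, a))  →  m(0, 0, a)   [R2 at 3]
8. m(0, 0, a)  →  0   [R2 at ε]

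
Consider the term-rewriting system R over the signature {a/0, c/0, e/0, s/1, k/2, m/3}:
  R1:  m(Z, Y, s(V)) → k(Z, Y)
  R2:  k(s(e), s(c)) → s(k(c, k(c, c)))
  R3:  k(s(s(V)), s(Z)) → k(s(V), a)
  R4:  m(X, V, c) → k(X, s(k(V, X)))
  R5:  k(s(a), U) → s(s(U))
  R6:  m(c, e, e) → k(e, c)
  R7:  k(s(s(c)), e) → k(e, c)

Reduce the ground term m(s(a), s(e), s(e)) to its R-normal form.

1. m(s(a), s(e), s(e))  →  k(s(a), s(e))   [R1 at ε]
2. k(s(a), s(e))  →  s(s(s(e)))   [R5 at ε]

s(s(s(e)))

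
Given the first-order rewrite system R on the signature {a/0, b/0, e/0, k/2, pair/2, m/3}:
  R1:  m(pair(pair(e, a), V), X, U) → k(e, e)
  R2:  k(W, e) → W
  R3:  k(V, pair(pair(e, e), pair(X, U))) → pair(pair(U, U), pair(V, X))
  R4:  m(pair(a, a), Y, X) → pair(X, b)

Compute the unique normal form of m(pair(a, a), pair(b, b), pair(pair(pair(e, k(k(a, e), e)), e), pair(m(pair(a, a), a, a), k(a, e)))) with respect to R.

pair(pair(pair(pair(e, a), e), pair(pair(a, b), a)), b)

1. m(pair(a, a), pair(b, b), pair(pair(pair(e, k(k(a, e), e)), e), pair(m(pair(a, a), a, a), k(a, e))))  →  pair(pair(pair(pair(e, k(k(a, e), e)), e), pair(m(pair(a, a), a, a), k(a, e))), b)   [R4 at ε]
2. pair(pair(pair(pair(e, k(k(a, e), e)), e), pair(m(pair(a, a), a, a), k(a, e))), b)  →  pair(pair(pair(pair(e, k(a, e)), e), pair(m(pair(a, a), a, a), k(a, e))), b)   [R2 at 1.1.1.2]
3. pair(pair(pair(pair(e, k(a, e)), e), pair(m(pair(a, a), a, a), k(a, e))), b)  →  pair(pair(pair(pair(e, a), e), pair(m(pair(a, a), a, a), k(a, e))), b)   [R2 at 1.1.1.2]
4. pair(pair(pair(pair(e, a), e), pair(m(pair(a, a), a, a), k(a, e))), b)  →  pair(pair(pair(pair(e, a), e), pair(pair(a, b), k(a, e))), b)   [R4 at 1.2.1]
5. pair(pair(pair(pair(e, a), e), pair(pair(a, b), k(a, e))), b)  →  pair(pair(pair(pair(e, a), e), pair(pair(a, b), a)), b)   [R2 at 1.2.2]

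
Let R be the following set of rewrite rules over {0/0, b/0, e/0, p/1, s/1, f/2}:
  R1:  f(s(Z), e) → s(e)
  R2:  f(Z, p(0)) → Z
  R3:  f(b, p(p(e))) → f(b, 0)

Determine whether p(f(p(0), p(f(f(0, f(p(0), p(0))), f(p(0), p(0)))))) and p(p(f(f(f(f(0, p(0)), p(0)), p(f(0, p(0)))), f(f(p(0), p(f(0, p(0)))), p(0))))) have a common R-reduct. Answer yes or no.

yes — NF(t₁) = p(p(0)), NF(t₂) = p(p(0))

Reduce t₁ = p(f(p(0), p(f(f(0, f(p(0), p(0))), f(p(0), p(0)))))):
1. p(f(p(0), p(f(f(0, f(p(0), p(0))), f(p(0), p(0))))))  →  p(f(p(0), p(f(f(0, p(0)), f(p(0), p(0))))))   [R2 at 1.2.1.1.2]
2. p(f(p(0), p(f(f(0, p(0)), f(p(0), p(0))))))  →  p(f(p(0), p(f(0, f(p(0), p(0))))))   [R2 at 1.2.1.1]
3. p(f(p(0), p(f(0, f(p(0), p(0))))))  →  p(f(p(0), p(f(0, p(0)))))   [R2 at 1.2.1.2]
4. p(f(p(0), p(f(0, p(0)))))  →  p(f(p(0), p(0)))   [R2 at 1.2.1]
5. p(f(p(0), p(0)))  →  p(p(0))   [R2 at 1]

Reduce t₂ = p(p(f(f(f(f(0, p(0)), p(0)), p(f(0, p(0)))), f(f(p(0), p(f(0, p(0)))), p(0))))):
1. p(p(f(f(f(f(0, p(0)), p(0)), p(f(0, p(0)))), f(f(p(0), p(f(0, p(0)))), p(0)))))  →  p(p(f(f(f(0, p(0)), p(f(0, p(0)))), f(f(p(0), p(f(0, p(0)))), p(0)))))   [R2 at 1.1.1.1]
2. p(p(f(f(f(0, p(0)), p(f(0, p(0)))), f(f(p(0), p(f(0, p(0)))), p(0)))))  →  p(p(f(f(0, p(f(0, p(0)))), f(f(p(0), p(f(0, p(0)))), p(0)))))   [R2 at 1.1.1.1]
3. p(p(f(f(0, p(f(0, p(0)))), f(f(p(0), p(f(0, p(0)))), p(0)))))  →  p(p(f(f(0, p(0)), f(f(p(0), p(f(0, p(0)))), p(0)))))   [R2 at 1.1.1.2.1]
4. p(p(f(f(0, p(0)), f(f(p(0), p(f(0, p(0)))), p(0)))))  →  p(p(f(0, f(f(p(0), p(f(0, p(0)))), p(0)))))   [R2 at 1.1.1]
5. p(p(f(0, f(f(p(0), p(f(0, p(0)))), p(0)))))  →  p(p(f(0, f(p(0), p(f(0, p(0)))))))   [R2 at 1.1.2]
6. p(p(f(0, f(p(0), p(f(0, p(0)))))))  →  p(p(f(0, f(p(0), p(0)))))   [R2 at 1.1.2.2.1]
7. p(p(f(0, f(p(0), p(0)))))  →  p(p(f(0, p(0))))   [R2 at 1.1.2]
8. p(p(f(0, p(0))))  →  p(p(0))   [R2 at 1.1]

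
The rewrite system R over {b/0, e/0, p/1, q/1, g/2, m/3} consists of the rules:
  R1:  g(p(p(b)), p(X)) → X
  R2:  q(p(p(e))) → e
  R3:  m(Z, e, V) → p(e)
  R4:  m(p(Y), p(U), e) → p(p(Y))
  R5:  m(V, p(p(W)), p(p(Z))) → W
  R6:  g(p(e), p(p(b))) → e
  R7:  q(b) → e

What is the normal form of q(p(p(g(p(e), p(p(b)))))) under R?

e

1. q(p(p(g(p(e), p(p(b))))))  →  q(p(p(e)))   [R6 at 1.1.1]
2. q(p(p(e)))  →  e   [R2 at ε]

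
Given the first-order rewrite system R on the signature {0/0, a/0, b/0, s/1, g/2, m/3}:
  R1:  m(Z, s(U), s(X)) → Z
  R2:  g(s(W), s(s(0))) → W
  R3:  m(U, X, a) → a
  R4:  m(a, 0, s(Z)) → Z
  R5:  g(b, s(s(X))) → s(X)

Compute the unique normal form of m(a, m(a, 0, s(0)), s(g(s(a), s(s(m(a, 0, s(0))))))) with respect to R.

1. m(a, m(a, 0, s(0)), s(g(s(a), s(s(m(a, 0, s(0)))))))  →  m(a, 0, s(g(s(a), s(s(m(a, 0, s(0)))))))   [R4 at 2]
2. m(a, 0, s(g(s(a), s(s(m(a, 0, s(0)))))))  →  g(s(a), s(s(m(a, 0, s(0)))))   [R4 at ε]
3. g(s(a), s(s(m(a, 0, s(0)))))  →  g(s(a), s(s(0)))   [R4 at 2.1.1]
4. g(s(a), s(s(0)))  →  a   [R2 at ε]

a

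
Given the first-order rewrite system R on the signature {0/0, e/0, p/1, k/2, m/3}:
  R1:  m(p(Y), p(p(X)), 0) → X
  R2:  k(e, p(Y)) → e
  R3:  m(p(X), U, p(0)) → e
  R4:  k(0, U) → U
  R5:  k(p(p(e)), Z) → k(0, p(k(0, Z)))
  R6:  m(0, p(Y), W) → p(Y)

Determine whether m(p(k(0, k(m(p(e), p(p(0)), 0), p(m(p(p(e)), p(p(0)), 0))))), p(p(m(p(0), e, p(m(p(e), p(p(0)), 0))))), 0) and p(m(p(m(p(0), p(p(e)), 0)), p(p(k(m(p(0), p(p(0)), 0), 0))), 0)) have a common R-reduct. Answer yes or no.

no — NF(t₁) = e, NF(t₂) = p(0)

Reduce t₁ = m(p(k(0, k(m(p(e), p(p(0)), 0), p(m(p(p(e)), p(p(0)), 0))))), p(p(m(p(0), e, p(m(p(e), p(p(0)), 0))))), 0):
1. m(p(k(0, k(m(p(e), p(p(0)), 0), p(m(p(p(e)), p(p(0)), 0))))), p(p(m(p(0), e, p(m(p(e), p(p(0)), 0))))), 0)  →  m(p(0), e, p(m(p(e), p(p(0)), 0)))   [R1 at ε]
2. m(p(0), e, p(m(p(e), p(p(0)), 0)))  →  m(p(0), e, p(0))   [R1 at 3.1]
3. m(p(0), e, p(0))  →  e   [R3 at ε]

Reduce t₂ = p(m(p(m(p(0), p(p(e)), 0)), p(p(k(m(p(0), p(p(0)), 0), 0))), 0)):
1. p(m(p(m(p(0), p(p(e)), 0)), p(p(k(m(p(0), p(p(0)), 0), 0))), 0))  →  p(k(m(p(0), p(p(0)), 0), 0))   [R1 at 1]
2. p(k(m(p(0), p(p(0)), 0), 0))  →  p(k(0, 0))   [R1 at 1.1]
3. p(k(0, 0))  →  p(0)   [R4 at 1]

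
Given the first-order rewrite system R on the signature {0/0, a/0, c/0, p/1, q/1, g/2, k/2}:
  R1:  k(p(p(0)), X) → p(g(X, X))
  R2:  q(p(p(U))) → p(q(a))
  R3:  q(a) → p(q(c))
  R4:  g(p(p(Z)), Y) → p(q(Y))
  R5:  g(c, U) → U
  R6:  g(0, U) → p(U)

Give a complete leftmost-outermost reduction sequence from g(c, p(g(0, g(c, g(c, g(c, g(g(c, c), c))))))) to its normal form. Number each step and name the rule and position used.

p(p(c))

1. g(c, p(g(0, g(c, g(c, g(c, g(g(c, c), c)))))))  →  p(g(0, g(c, g(c, g(c, g(g(c, c), c))))))   [R5 at ε]
2. p(g(0, g(c, g(c, g(c, g(g(c, c), c))))))  →  p(p(g(c, g(c, g(c, g(g(c, c), c))))))   [R6 at 1]
3. p(p(g(c, g(c, g(c, g(g(c, c), c))))))  →  p(p(g(c, g(c, g(g(c, c), c)))))   [R5 at 1.1]
4. p(p(g(c, g(c, g(g(c, c), c)))))  →  p(p(g(c, g(g(c, c), c))))   [R5 at 1.1]
5. p(p(g(c, g(g(c, c), c))))  →  p(p(g(g(c, c), c)))   [R5 at 1.1]
6. p(p(g(g(c, c), c)))  →  p(p(g(c, c)))   [R5 at 1.1.1]
7. p(p(g(c, c)))  →  p(p(c))   [R5 at 1.1]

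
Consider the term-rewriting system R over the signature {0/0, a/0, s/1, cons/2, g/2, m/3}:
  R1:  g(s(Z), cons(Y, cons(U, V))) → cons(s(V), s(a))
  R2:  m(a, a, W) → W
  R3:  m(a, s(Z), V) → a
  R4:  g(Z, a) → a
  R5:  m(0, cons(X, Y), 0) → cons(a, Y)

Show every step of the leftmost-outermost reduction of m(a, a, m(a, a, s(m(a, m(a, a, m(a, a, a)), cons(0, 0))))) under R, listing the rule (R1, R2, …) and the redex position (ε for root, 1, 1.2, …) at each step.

s(cons(0, 0))

1. m(a, a, m(a, a, s(m(a, m(a, a, m(a, a, a)), cons(0, 0)))))  →  m(a, a, s(m(a, m(a, a, m(a, a, a)), cons(0, 0))))   [R2 at ε]
2. m(a, a, s(m(a, m(a, a, m(a, a, a)), cons(0, 0))))  →  s(m(a, m(a, a, m(a, a, a)), cons(0, 0)))   [R2 at ε]
3. s(m(a, m(a, a, m(a, a, a)), cons(0, 0)))  →  s(m(a, m(a, a, a), cons(0, 0)))   [R2 at 1.2]
4. s(m(a, m(a, a, a), cons(0, 0)))  →  s(m(a, a, cons(0, 0)))   [R2 at 1.2]
5. s(m(a, a, cons(0, 0)))  →  s(cons(0, 0))   [R2 at 1]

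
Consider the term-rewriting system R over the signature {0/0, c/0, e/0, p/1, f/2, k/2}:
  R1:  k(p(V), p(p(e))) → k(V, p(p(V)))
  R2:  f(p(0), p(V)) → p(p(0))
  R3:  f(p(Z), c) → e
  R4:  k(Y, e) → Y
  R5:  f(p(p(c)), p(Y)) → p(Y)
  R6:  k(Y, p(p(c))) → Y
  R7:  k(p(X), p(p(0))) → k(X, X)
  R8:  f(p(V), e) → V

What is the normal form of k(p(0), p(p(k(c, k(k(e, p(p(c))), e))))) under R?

1. k(p(0), p(p(k(c, k(k(e, p(p(c))), e)))))  →  k(p(0), p(p(k(c, k(e, p(p(c)))))))   [R4 at 2.1.1.2]
2. k(p(0), p(p(k(c, k(e, p(p(c)))))))  →  k(p(0), p(p(k(c, e))))   [R6 at 2.1.1.2]
3. k(p(0), p(p(k(c, e))))  →  k(p(0), p(p(c)))   [R4 at 2.1.1]
4. k(p(0), p(p(c)))  →  p(0)   [R6 at ε]

p(0)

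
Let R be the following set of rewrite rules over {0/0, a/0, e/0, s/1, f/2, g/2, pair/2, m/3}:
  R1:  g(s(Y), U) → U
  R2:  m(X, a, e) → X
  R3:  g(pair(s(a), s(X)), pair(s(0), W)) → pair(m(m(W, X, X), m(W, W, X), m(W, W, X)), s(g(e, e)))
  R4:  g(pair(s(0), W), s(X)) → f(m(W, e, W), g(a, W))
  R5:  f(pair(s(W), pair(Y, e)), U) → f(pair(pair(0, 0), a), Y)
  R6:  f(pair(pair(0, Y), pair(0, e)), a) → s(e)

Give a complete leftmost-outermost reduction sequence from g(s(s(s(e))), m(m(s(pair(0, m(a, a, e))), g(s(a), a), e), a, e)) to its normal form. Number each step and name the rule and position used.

s(pair(0, a))

1. g(s(s(s(e))), m(m(s(pair(0, m(a, a, e))), g(s(a), a), e), a, e))  →  m(m(s(pair(0, m(a, a, e))), g(s(a), a), e), a, e)   [R1 at ε]
2. m(m(s(pair(0, m(a, a, e))), g(s(a), a), e), a, e)  →  m(s(pair(0, m(a, a, e))), g(s(a), a), e)   [R2 at ε]
3. m(s(pair(0, m(a, a, e))), g(s(a), a), e)  →  m(s(pair(0, a)), g(s(a), a), e)   [R2 at 1.1.2]
4. m(s(pair(0, a)), g(s(a), a), e)  →  m(s(pair(0, a)), a, e)   [R1 at 2]
5. m(s(pair(0, a)), a, e)  →  s(pair(0, a))   [R2 at ε]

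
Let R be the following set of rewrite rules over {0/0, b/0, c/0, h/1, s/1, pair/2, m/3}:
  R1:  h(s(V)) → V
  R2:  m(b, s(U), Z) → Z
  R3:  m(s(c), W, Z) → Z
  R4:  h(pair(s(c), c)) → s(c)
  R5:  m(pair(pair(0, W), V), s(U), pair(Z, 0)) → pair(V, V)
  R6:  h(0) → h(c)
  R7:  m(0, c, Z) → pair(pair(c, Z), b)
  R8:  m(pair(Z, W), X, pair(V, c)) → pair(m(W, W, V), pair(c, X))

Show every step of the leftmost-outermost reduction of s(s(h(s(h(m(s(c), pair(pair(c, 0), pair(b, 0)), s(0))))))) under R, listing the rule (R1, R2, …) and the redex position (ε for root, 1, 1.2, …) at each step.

1. s(s(h(s(h(m(s(c), pair(pair(c, 0), pair(b, 0)), s(0)))))))  →  s(s(h(m(s(c), pair(pair(c, 0), pair(b, 0)), s(0)))))   [R1 at 1.1]
2. s(s(h(m(s(c), pair(pair(c, 0), pair(b, 0)), s(0)))))  →  s(s(h(s(0))))   [R3 at 1.1.1]
3. s(s(h(s(0))))  →  s(s(0))   [R1 at 1.1]

s(s(0))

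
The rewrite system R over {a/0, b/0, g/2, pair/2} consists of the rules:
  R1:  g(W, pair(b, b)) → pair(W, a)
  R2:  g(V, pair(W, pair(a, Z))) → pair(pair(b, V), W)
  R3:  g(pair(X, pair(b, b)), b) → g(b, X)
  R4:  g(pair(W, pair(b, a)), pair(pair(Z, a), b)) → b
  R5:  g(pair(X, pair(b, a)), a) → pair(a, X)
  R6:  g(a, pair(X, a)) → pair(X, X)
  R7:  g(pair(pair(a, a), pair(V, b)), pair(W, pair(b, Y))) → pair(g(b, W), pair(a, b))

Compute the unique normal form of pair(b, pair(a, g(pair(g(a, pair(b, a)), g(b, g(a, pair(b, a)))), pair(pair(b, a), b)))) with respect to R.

1. pair(b, pair(a, g(pair(g(a, pair(b, a)), g(b, g(a, pair(b, a)))), pair(pair(b, a), b))))  →  pair(b, pair(a, g(pair(pair(b, b), g(b, g(a, pair(b, a)))), pair(pair(b, a), b))))   [R6 at 2.2.1.1]
2. pair(b, pair(a, g(pair(pair(b, b), g(b, g(a, pair(b, a)))), pair(pair(b, a), b))))  →  pair(b, pair(a, g(pair(pair(b, b), g(b, pair(b, b))), pair(pair(b, a), b))))   [R6 at 2.2.1.2.2]
3. pair(b, pair(a, g(pair(pair(b, b), g(b, pair(b, b))), pair(pair(b, a), b))))  →  pair(b, pair(a, g(pair(pair(b, b), pair(b, a)), pair(pair(b, a), b))))   [R1 at 2.2.1.2]
4. pair(b, pair(a, g(pair(pair(b, b), pair(b, a)), pair(pair(b, a), b))))  →  pair(b, pair(a, b))   [R4 at 2.2]

pair(b, pair(a, b))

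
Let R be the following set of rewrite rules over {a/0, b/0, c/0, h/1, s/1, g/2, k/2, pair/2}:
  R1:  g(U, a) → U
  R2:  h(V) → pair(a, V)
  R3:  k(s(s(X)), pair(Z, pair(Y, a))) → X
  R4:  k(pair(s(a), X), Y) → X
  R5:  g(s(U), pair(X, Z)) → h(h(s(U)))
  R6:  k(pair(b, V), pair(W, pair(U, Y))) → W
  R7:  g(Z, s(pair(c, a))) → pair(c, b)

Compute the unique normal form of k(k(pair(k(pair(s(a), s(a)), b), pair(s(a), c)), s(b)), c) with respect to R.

1. k(k(pair(k(pair(s(a), s(a)), b), pair(s(a), c)), s(b)), c)  →  k(k(pair(s(a), pair(s(a), c)), s(b)), c)   [R4 at 1.1.1]
2. k(k(pair(s(a), pair(s(a), c)), s(b)), c)  →  k(pair(s(a), c), c)   [R4 at 1]
3. k(pair(s(a), c), c)  →  c   [R4 at ε]

c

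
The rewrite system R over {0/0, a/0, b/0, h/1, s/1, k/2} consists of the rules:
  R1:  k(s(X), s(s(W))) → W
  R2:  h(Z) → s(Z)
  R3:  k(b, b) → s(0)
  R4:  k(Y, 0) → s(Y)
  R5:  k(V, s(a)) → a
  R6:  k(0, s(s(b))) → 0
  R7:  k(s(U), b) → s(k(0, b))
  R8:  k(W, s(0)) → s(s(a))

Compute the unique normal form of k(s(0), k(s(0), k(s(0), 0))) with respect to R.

1. k(s(0), k(s(0), k(s(0), 0)))  →  k(s(0), k(s(0), s(s(0))))   [R4 at 2.2]
2. k(s(0), k(s(0), s(s(0))))  →  k(s(0), 0)   [R1 at 2]
3. k(s(0), 0)  →  s(s(0))   [R4 at ε]

s(s(0))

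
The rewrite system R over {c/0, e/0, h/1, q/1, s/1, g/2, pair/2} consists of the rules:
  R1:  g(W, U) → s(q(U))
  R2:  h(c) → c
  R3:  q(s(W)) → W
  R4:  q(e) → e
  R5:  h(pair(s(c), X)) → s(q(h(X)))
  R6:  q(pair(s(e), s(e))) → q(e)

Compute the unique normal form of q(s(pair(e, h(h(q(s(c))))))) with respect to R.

pair(e, c)

1. q(s(pair(e, h(h(q(s(c)))))))  →  pair(e, h(h(q(s(c)))))   [R3 at ε]
2. pair(e, h(h(q(s(c)))))  →  pair(e, h(h(c)))   [R3 at 2.1.1]
3. pair(e, h(h(c)))  →  pair(e, h(c))   [R2 at 2.1]
4. pair(e, h(c))  →  pair(e, c)   [R2 at 2]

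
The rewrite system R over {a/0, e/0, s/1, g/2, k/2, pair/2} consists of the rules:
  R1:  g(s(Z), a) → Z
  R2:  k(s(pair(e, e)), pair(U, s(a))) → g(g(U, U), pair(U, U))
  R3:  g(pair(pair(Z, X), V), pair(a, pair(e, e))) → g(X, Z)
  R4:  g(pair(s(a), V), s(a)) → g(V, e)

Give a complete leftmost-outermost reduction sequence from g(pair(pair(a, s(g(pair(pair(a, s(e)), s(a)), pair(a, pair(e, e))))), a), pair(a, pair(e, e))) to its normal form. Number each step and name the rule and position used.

1. g(pair(pair(a, s(g(pair(pair(a, s(e)), s(a)), pair(a, pair(e, e))))), a), pair(a, pair(e, e)))  →  g(s(g(pair(pair(a, s(e)), s(a)), pair(a, pair(e, e)))), a)   [R3 at ε]
2. g(s(g(pair(pair(a, s(e)), s(a)), pair(a, pair(e, e)))), a)  →  g(pair(pair(a, s(e)), s(a)), pair(a, pair(e, e)))   [R1 at ε]
3. g(pair(pair(a, s(e)), s(a)), pair(a, pair(e, e)))  →  g(s(e), a)   [R3 at ε]
4. g(s(e), a)  →  e   [R1 at ε]

e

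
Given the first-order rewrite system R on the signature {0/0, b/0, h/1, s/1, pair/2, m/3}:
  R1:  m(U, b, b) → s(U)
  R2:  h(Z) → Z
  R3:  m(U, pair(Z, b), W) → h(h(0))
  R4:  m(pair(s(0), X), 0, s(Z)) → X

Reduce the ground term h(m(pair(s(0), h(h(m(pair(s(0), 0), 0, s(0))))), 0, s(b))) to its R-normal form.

1. h(m(pair(s(0), h(h(m(pair(s(0), 0), 0, s(0))))), 0, s(b)))  →  m(pair(s(0), h(h(m(pair(s(0), 0), 0, s(0))))), 0, s(b))   [R2 at ε]
2. m(pair(s(0), h(h(m(pair(s(0), 0), 0, s(0))))), 0, s(b))  →  h(h(m(pair(s(0), 0), 0, s(0))))   [R4 at ε]
3. h(h(m(pair(s(0), 0), 0, s(0))))  →  h(m(pair(s(0), 0), 0, s(0)))   [R2 at ε]
4. h(m(pair(s(0), 0), 0, s(0)))  →  m(pair(s(0), 0), 0, s(0))   [R2 at ε]
5. m(pair(s(0), 0), 0, s(0))  →  0   [R4 at ε]

0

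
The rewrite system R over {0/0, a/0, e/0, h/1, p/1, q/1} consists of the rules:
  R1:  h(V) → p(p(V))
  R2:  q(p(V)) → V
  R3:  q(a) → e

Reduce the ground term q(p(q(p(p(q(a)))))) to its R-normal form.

p(e)

1. q(p(q(p(p(q(a))))))  →  q(p(p(q(a))))   [R2 at ε]
2. q(p(p(q(a))))  →  p(q(a))   [R2 at ε]
3. p(q(a))  →  p(e)   [R3 at 1]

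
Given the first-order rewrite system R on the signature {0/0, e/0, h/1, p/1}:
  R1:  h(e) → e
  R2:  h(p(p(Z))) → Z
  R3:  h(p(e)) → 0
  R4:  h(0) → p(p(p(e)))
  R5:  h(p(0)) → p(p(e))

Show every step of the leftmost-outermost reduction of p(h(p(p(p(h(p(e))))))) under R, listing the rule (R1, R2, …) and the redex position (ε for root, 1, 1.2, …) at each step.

p(p(0))

1. p(h(p(p(p(h(p(e)))))))  →  p(p(h(p(e))))   [R2 at 1]
2. p(p(h(p(e))))  →  p(p(0))   [R3 at 1.1]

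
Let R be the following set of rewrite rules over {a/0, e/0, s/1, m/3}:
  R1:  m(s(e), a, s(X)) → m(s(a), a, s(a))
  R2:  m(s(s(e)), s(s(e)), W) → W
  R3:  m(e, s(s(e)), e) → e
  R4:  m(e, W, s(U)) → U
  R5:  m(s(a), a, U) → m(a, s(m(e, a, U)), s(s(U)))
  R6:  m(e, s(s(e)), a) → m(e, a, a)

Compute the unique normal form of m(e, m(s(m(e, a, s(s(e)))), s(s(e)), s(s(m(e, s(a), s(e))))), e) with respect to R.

1. m(e, m(s(m(e, a, s(s(e)))), s(s(e)), s(s(m(e, s(a), s(e))))), e)  →  m(e, m(s(s(e)), s(s(e)), s(s(m(e, s(a), s(e))))), e)   [R4 at 2.1.1]
2. m(e, m(s(s(e)), s(s(e)), s(s(m(e, s(a), s(e))))), e)  →  m(e, s(s(m(e, s(a), s(e)))), e)   [R2 at 2]
3. m(e, s(s(m(e, s(a), s(e)))), e)  →  m(e, s(s(e)), e)   [R4 at 2.1.1]
4. m(e, s(s(e)), e)  →  e   [R3 at ε]

e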